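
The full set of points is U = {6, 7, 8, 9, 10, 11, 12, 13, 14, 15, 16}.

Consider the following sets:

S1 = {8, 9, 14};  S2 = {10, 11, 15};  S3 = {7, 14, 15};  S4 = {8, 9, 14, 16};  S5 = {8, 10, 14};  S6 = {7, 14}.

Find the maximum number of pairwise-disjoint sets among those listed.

S1, S2 are pairwise disjoint (S1={8,9,14}; S2={10,11,15}).
Every remaining set overlaps one of these, and no 3 of the listed sets are pairwise disjoint, so 2 is the maximum.

2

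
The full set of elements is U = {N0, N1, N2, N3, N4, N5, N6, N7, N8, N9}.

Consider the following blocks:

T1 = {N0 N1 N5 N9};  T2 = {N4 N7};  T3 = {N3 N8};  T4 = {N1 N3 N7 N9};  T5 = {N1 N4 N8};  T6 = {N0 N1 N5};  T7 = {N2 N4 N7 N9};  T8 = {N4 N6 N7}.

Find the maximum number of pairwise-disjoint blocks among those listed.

3

T1, T3, T8 are pairwise disjoint (T1={N0,N1,N5,N9}; T3={N3,N8}; T8={N4,N6,N7}).
Every remaining block overlaps one of these, and no 4 of the listed blocks are pairwise disjoint, so 3 is the maximum.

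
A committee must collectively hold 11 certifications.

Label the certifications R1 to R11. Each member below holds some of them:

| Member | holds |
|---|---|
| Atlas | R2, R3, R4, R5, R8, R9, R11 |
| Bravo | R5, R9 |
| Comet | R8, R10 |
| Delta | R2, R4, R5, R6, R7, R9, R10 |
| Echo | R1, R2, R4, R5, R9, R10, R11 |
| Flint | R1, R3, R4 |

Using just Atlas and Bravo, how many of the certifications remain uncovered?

Union of Atlas, Bravo = {R2, R3, R4, R5, R8, R9, R11}.
Not covered: R1, R6, R7, R10 — 4 certifications.

4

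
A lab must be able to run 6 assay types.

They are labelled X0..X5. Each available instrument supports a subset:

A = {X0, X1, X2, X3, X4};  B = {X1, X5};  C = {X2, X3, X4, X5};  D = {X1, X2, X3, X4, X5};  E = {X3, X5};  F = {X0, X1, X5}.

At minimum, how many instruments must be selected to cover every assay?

2

D and F together: D ∪ F = {X0, X1, X2, X3, X4, X5} — every assay is covered.
No single instrument has all 6 assays (the largest, A, has 5), so 2 is optimal.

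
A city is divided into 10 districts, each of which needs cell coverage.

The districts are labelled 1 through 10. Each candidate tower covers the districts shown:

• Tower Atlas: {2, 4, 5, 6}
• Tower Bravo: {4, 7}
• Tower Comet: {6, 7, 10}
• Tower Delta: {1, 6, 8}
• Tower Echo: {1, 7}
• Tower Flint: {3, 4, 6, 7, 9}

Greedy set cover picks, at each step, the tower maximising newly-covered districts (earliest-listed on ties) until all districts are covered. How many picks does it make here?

4

Greedy: pick Flint (covers 5 new) → pick Atlas (covers 2 new) → pick Delta (covers 2 new) → pick Comet (covers 1 new). Total picks: 4.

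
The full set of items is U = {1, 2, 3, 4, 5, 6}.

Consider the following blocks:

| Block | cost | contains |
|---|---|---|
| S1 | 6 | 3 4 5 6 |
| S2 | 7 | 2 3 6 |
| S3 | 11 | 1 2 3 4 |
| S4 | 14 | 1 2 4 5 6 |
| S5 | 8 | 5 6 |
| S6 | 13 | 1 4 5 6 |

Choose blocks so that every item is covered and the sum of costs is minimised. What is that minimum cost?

17

S1, S3 together cover every item (S1 ∪ S3 = {1, 2, 3, 4, 5, 6}); total cost 6 + 11 = 17.
No covering selection has total cost below 17.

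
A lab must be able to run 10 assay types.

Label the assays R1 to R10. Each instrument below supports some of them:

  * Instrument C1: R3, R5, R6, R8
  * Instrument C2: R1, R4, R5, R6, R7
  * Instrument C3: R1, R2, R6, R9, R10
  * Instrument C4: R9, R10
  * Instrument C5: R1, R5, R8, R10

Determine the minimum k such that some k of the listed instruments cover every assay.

Take {C1, C2, C3}. Their union is {R1, R2, R3, R4, R5, R6, R7, R8, R9, R10}, which is all 10 assays.
Only C3 contains R2, so C3 is forced; the remaining 5 assays need at least 2 more instruments (each remaining instrument adds at most 3) — so at least 3 instruments are needed, and 3 is optimal.

3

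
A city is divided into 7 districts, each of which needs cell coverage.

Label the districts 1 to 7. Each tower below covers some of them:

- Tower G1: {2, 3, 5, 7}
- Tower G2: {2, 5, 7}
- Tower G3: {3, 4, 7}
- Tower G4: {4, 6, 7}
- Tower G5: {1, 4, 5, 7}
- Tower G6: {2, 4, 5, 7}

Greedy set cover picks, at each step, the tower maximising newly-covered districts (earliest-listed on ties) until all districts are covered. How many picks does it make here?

Greedy: pick G1 (covers 4 new) → pick G4 (covers 2 new) → pick G5 (covers 1 new). Total picks: 3.

3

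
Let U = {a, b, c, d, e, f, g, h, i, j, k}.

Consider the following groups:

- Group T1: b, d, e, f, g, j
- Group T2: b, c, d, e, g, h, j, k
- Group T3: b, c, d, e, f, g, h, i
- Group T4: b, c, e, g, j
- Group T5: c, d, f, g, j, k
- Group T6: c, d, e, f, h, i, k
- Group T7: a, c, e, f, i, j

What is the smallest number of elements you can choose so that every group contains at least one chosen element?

2

Take T = {e, j}. Each listed group contains at least one of these, so T is a hitting set of size 2.
No single element lies in every group, so at least 2 are needed and 2 is optimal.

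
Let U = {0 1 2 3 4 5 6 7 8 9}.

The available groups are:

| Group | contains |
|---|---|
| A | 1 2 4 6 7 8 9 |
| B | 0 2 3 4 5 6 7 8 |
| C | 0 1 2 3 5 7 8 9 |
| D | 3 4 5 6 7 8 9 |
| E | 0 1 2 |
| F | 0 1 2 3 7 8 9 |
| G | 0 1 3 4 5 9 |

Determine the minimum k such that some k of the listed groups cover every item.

2

Take {D, F}. Their union is {0, 1, 2, 3, 4, 5, 6, 7, 8, 9}, which is all 10 items.
No single group has all 10 items (the largest, B, has 8), so 2 is optimal.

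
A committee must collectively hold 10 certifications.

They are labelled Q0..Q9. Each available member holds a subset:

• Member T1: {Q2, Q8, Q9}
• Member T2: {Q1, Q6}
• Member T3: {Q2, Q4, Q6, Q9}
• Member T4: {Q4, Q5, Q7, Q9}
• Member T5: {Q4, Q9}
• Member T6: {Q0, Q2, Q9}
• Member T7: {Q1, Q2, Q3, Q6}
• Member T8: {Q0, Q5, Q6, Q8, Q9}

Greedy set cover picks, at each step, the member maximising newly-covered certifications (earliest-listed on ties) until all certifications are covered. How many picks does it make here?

3

Greedy: pick T8 (covers 5 new) → pick T7 (covers 3 new) → pick T4 (covers 2 new). Total picks: 3.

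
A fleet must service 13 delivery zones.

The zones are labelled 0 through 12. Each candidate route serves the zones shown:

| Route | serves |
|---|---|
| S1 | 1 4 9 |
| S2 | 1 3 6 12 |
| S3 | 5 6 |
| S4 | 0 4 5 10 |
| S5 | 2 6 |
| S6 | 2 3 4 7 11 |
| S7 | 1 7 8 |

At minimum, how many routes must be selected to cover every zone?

5

Take {S1, S2, S4, S6, S7}. Their union is {0, 1, 2, 3, 4, 5, 6, 7, 8, 9, 10, 11, 12}, which is all 13 zones.
No 4 of the 7 routes cover everything (all 35 combinations miss at least one zone), so 5 is optimal.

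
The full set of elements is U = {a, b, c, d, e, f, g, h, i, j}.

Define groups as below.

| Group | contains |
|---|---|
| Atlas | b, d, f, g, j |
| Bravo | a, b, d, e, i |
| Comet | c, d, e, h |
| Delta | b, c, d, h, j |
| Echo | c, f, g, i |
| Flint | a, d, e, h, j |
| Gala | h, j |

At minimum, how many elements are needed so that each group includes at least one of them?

3

T = {c, e, j} meets every group (each contains at least one member of T), and |T| = 3.
No choice of 2 elements meets every group, so 3 is the minimum.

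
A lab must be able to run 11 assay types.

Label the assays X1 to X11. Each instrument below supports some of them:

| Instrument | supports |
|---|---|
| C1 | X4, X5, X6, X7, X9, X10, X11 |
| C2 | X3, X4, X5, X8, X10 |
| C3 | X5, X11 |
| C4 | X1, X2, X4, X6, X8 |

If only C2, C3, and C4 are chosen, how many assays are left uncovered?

2

Union of C2, C3, C4 = {X1, X2, X3, X4, X5, X6, X8, X10, X11}.
Not covered: X7, X9 — 2 assays.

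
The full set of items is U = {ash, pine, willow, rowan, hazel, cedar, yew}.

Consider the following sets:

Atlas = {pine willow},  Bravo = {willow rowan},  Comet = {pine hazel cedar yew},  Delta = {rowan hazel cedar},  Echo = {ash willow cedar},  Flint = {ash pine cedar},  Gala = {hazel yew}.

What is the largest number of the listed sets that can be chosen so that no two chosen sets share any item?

Bravo, Flint, Gala are pairwise disjoint (Bravo={willow,rowan}; Flint={ash,pine,cedar}; Gala={hazel,yew}).
Every remaining set overlaps one of these, and no 4 of the listed sets are pairwise disjoint, so 3 is the maximum.

3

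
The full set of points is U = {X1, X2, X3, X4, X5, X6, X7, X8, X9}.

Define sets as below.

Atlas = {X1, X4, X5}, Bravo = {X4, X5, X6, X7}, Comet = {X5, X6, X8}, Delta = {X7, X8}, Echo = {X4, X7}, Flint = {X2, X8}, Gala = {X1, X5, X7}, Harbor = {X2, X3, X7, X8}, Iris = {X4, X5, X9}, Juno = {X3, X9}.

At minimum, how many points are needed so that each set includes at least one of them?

4

The 4 points {X2, X3, X5, X7} hit every set.
No choice of 3 points meets every set, so 4 is the minimum.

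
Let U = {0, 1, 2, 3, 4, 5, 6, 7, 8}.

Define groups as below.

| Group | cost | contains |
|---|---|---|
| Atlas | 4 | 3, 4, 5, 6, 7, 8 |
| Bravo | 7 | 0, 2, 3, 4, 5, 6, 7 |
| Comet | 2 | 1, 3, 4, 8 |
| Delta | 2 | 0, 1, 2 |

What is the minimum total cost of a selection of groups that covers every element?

6

Atlas, Delta together cover every element (Atlas ∪ Delta = {0, 1, 2, 3, 4, 5, 6, 7, 8}); total cost 4 + 2 = 6.
The greedy pick Comet, Delta, Atlas costs 8; no covering selection beats 6.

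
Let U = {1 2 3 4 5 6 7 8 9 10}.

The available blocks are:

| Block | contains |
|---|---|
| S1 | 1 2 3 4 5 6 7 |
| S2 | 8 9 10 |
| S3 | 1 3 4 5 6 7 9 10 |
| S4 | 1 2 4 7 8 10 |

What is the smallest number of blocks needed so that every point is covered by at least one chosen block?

2

Take {S1, S2}. Their union is {1, 2, 3, 4, 5, 6, 7, 8, 9, 10}, which is all 10 points.
No single block has all 10 points (the largest, S3, has 8), so 2 is optimal.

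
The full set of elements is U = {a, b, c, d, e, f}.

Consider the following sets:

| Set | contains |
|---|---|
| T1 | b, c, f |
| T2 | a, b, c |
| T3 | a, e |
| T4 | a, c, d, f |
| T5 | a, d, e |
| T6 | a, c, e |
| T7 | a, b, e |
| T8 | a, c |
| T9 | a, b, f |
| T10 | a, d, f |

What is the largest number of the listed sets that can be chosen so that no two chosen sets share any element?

T1, T5 are pairwise disjoint (T1={b,c,f}; T5={a,d,e}).
Every remaining set overlaps one of these, and no 3 of the listed sets are pairwise disjoint, so 2 is the maximum.

2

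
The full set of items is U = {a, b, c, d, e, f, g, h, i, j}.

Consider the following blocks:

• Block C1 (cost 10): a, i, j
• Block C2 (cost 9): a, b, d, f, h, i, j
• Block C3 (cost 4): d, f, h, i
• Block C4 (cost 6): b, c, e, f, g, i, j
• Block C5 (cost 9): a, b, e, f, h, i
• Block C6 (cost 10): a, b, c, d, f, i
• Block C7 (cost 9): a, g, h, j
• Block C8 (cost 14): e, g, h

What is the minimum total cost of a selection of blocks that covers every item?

C2, C4 together cover every item (C2 ∪ C4 = {a, b, c, d, e, f, g, h, i, j}); total cost 9 + 6 = 15.
The greedy pick C4, C3, C2 costs 19; no covering selection beats 15.

15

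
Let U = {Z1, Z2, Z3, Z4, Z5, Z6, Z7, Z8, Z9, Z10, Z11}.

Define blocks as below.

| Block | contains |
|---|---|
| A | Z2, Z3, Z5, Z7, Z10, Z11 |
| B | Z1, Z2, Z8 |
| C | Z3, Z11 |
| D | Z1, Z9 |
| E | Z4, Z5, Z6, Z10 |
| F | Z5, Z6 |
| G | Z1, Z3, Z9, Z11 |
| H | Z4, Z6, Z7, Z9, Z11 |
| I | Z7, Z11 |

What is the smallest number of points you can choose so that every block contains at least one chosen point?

Take T = {Z1, Z6, Z11}. Each listed block contains at least one of these, so T is a hitting set of size 3.
The blocks B, F, I are pairwise disjoint, so any hitting set needs a separate point for each — at least 3. Hence 3 is optimal.

3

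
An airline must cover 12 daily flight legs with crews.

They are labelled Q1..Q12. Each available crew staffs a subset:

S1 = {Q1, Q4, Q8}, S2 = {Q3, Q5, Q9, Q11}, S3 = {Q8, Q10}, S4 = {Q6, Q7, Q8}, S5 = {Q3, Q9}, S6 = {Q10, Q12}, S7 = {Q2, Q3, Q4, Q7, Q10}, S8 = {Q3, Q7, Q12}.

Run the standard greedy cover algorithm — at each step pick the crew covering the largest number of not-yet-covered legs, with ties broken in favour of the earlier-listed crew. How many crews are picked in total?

5

Greedy: pick S7 (covers 5 new) → pick S2 (covers 3 new) → pick S1 (covers 2 new) → pick S4 (covers 1 new) → pick S6 (covers 1 new). Total picks: 5.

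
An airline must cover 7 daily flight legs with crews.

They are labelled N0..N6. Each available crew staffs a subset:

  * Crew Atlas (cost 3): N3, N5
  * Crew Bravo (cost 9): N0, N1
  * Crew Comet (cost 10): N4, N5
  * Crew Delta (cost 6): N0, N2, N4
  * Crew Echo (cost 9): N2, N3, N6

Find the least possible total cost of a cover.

Atlas, Bravo, Delta, Echo together cover every leg (Atlas ∪ Bravo ∪ Delta ∪ Echo = {N0, N1, N2, N3, N4, N5, N6}); total cost 3 + 9 + 6 + 9 = 27.
No covering selection has total cost below 27.

27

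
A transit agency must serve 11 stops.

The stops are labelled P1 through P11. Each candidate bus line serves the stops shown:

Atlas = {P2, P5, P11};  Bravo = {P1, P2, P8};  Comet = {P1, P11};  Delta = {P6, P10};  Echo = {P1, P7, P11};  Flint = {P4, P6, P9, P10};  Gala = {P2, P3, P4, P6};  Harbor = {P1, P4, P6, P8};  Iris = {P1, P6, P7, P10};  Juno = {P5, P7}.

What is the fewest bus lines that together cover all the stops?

Take {Atlas, Flint, Gala, Harbor, Juno}. Their union is {P1, P2, P3, P4, P5, P6, P7, P8, P9, P10, P11}, which is all 11 stops.
No 4 of the 10 bus lines cover everything (all 210 combinations miss at least one stop), so 5 is optimal.

5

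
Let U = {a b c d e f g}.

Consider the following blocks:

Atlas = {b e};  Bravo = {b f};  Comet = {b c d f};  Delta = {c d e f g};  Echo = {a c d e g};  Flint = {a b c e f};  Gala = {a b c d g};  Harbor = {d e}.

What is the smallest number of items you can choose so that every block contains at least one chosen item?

2

Take H = {b, d}. Each listed block contains at least one of these, so H is a hitting set of size 2.
The blocks Bravo, Harbor are pairwise disjoint, so any hitting set needs a separate item for each — at least 2. Hence 2 is optimal.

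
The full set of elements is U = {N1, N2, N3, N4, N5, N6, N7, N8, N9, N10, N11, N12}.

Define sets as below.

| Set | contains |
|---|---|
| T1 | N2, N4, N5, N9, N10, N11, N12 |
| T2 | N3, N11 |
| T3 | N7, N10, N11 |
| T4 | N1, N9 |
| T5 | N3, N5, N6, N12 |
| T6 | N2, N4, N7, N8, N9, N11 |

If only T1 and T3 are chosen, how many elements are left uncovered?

4

Union of T1, T3 = {N2, N4, N5, N7, N9, N10, N11, N12}.
Not covered: N1, N3, N6, N8 — 4 elements.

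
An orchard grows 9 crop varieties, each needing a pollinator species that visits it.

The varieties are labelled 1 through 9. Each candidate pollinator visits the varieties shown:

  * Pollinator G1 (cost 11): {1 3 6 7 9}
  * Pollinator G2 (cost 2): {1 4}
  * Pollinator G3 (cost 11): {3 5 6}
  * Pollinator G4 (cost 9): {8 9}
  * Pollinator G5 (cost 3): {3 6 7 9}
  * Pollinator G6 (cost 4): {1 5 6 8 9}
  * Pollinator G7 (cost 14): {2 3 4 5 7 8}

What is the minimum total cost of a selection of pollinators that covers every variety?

G6, G7 together cover every variety (G6 ∪ G7 = {1, 2, 3, 4, 5, 6, 7, 8, 9}); total cost 4 + 14 = 18.
The greedy pick G5, G2, G6, G7 costs 23; no covering selection beats 18.

18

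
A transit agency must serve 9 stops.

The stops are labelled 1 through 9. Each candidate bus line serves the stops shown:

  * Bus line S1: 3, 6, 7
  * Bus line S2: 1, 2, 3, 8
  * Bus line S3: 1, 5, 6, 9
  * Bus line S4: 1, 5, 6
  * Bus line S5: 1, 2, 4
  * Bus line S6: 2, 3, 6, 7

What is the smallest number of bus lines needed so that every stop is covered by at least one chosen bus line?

S2 and S3 and S5 and S6 together: S2 ∪ S3 ∪ S5 ∪ S6 = {1, 2, 3, 4, 5, 6, 7, 8, 9} — every stop is covered.
No 3 of the 6 bus lines cover everything (all 20 combinations miss at least one stop), so 4 is optimal.

4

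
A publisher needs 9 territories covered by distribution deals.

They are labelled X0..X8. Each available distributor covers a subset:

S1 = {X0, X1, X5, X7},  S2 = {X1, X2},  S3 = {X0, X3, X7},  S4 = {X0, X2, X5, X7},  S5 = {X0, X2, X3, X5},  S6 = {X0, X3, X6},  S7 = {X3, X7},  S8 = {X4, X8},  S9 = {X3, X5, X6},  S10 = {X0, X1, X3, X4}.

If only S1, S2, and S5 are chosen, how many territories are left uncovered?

3

Union of S1, S2, S5 = {X0, X1, X2, X3, X5, X7}.
Not covered: X4, X6, X8 — 3 territories.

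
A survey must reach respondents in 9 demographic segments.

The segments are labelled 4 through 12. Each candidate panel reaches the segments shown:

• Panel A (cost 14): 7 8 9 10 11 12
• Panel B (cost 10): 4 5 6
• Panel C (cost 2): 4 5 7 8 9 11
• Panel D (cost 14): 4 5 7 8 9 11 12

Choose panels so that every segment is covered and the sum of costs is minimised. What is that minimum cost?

24

A, B together cover every segment (A ∪ B = {4, 5, 6, 7, 8, 9, 10, 11, 12}); total cost 14 + 10 = 24.
The greedy pick C, A, B costs 26; no covering selection beats 24.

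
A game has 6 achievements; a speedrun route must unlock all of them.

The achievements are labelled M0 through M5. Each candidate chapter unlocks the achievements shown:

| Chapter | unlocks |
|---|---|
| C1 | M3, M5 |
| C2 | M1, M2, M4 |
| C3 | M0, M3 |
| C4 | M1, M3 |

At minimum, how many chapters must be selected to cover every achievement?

C1 and C2 and C3 together: C1 ∪ C2 ∪ C3 = {M0, M1, M2, M3, M4, M5} — every achievement is covered.
Only C3 contains M0, so C3 is forced; the remaining 4 achievements need at least 2 more chapters (each remaining chapter adds at most 3) — so at least 3 chapters are needed, and 3 is optimal.

3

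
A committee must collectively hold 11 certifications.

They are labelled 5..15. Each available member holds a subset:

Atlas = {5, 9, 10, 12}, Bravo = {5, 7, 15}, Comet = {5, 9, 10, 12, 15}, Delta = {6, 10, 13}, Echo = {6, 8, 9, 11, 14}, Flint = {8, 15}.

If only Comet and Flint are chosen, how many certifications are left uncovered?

5

Union of Comet, Flint = {5, 8, 9, 10, 12, 15}.
Not covered: 6, 7, 11, 13, 14 — 5 certifications.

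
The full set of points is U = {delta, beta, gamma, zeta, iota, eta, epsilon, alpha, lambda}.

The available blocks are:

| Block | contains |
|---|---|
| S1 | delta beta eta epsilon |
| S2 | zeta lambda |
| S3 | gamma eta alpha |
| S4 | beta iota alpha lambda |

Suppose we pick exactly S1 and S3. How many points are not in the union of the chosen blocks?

Union of S1, S3 = {delta, beta, gamma, eta, epsilon, alpha}.
Not covered: zeta, iota, lambda — 3 points.

3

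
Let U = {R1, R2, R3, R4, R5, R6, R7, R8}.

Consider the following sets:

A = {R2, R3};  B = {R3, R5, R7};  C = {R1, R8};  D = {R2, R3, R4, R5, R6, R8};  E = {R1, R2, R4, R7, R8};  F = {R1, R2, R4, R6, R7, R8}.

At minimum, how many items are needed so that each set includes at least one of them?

2

Take H = {R1, R3}. Each listed set contains at least one of these, so H is a hitting set of size 2.
The sets A, C are pairwise disjoint, so any hitting set needs a separate item for each — at least 2. Hence 2 is optimal.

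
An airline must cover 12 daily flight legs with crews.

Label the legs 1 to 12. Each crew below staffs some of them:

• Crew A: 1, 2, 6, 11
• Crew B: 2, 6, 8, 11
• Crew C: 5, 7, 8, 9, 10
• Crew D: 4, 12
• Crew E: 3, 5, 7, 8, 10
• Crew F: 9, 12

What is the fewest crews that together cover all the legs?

4

A and D and E and F together: A ∪ D ∪ E ∪ F = {1, 2, 3, 4, 5, 6, 7, 8, 9, 10, 11, 12} — every leg is covered.
No 3 of the 6 crews cover everything (all 20 combinations miss at least one leg), so 4 is optimal.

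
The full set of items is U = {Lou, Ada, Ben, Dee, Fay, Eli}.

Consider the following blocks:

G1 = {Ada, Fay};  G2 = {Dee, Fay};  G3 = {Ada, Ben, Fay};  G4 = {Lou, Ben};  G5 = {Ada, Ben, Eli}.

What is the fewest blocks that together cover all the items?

G2, G4, and G5 cover everything between them: the union {Lou, Ada, Ben, Dee, Fay, Eli} is all of U.
Only G4 contains Lou, so G4 is forced; the remaining 4 items need at least 2 more blocks (each remaining block adds at most 2) — so at least 3 blocks are needed, and 3 is optimal.

3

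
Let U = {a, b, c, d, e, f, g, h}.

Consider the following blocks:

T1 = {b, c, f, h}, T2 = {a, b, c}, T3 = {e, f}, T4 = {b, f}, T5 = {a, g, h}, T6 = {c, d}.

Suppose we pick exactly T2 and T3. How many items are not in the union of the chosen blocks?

Union of T2, T3 = {a, b, c, e, f}.
Not covered: d, g, h — 3 items.

3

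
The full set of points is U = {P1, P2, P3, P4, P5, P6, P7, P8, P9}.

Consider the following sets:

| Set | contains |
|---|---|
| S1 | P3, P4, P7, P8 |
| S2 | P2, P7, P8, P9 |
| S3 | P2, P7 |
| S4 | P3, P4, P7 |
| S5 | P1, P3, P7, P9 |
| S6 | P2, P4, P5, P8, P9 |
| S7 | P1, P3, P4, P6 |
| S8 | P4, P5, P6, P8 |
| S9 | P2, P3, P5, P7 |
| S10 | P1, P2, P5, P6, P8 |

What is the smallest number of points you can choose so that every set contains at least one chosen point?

Take H = {P4, P6, P7}. Each listed set contains at least one of these, so H is a hitting set of size 3.
No choice of 2 points meets every set, so 3 is the minimum.

3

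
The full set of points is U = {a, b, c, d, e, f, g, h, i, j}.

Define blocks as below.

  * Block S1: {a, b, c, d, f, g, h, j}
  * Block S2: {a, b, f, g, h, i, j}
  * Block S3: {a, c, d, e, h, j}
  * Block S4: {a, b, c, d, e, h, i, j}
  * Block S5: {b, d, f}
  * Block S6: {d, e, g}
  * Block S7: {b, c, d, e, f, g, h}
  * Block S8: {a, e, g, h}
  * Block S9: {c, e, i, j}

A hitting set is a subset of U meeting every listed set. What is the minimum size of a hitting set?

2

Take T = {e, f}. Each listed block contains at least one of these, so T is a hitting set of size 2.
The blocks S5, S8 are pairwise disjoint, so any hitting set needs a separate point for each — at least 2. Hence 2 is optimal.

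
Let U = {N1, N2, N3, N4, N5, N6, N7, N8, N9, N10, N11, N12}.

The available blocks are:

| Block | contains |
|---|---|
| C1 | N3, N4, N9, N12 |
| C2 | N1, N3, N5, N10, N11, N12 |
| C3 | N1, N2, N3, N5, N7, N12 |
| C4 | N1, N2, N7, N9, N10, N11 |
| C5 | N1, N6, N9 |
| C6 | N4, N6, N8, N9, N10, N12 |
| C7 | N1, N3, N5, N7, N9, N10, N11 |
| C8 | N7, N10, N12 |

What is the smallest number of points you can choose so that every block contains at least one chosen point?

The 2 points {N1, N12} hit every block.
The blocks C5, C8 are pairwise disjoint, so any hitting set needs a separate point for each — at least 2. Hence 2 is optimal.

2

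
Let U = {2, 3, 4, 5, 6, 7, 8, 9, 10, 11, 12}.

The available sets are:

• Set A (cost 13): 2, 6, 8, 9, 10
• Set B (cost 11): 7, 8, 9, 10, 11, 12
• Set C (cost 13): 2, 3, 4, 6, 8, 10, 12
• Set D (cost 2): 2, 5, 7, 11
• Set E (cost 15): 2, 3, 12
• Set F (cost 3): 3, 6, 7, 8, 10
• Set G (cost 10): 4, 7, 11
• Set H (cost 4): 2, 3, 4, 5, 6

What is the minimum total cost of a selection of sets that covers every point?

B, H together cover every point (B ∪ H = {2, 3, 4, 5, 6, 7, 8, 9, 10, 11, 12}); total cost 11 + 4 = 15.
The greedy pick D, F, H, B costs 20; no covering selection beats 15.

15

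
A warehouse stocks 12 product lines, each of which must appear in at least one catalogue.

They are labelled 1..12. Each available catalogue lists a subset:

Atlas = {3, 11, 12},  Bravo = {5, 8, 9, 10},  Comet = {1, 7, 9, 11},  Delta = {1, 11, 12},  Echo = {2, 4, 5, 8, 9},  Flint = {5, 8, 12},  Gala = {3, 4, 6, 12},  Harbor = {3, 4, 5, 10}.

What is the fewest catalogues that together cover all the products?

4

Bravo and Comet and Echo and Gala together: Bravo ∪ Comet ∪ Echo ∪ Gala = {1, 2, 3, 4, 5, 6, 7, 8, 9, 10, 11, 12} — every product is covered.
Only Echo contains 2, so Echo is forced; the remaining 7 products need at least 3 more catalogues (each remaining catalogue adds at most 3) — so at least 4 catalogues are needed, and 4 is optimal.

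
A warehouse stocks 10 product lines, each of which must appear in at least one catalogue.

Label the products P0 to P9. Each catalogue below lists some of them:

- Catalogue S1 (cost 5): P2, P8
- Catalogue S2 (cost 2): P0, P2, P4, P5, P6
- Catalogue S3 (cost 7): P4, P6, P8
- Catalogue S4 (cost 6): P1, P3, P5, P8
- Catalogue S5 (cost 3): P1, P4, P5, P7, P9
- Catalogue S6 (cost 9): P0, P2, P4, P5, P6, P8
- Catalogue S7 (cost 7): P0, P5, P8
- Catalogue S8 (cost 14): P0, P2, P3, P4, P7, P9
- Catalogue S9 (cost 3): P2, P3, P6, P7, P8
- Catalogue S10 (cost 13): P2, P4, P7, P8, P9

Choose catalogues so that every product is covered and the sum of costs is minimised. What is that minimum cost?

S2, S5, S9 together cover every product (S2 ∪ S5 ∪ S9 = {P0, P1, P2, P3, P4, P5, P6, P7, P8, P9}); total cost 2 + 3 + 3 = 8.
No covering selection has total cost below 8.

8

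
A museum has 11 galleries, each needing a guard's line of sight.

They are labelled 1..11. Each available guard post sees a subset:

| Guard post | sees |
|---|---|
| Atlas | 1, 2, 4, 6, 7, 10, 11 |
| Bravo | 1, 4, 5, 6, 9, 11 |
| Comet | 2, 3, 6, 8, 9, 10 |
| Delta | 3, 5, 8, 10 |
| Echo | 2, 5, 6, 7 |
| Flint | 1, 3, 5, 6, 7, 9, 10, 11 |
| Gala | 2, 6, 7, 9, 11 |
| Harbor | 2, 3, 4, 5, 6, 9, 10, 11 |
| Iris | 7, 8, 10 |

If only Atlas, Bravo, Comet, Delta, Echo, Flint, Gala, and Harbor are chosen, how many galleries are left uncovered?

Union of Atlas, Bravo, Comet, Delta, Echo, Flint, Gala, Harbor = {1, 2, 3, 4, 5, 6, 7, 8, 9, 10, 11} — that's every gallery, so 0 are uncovered.

0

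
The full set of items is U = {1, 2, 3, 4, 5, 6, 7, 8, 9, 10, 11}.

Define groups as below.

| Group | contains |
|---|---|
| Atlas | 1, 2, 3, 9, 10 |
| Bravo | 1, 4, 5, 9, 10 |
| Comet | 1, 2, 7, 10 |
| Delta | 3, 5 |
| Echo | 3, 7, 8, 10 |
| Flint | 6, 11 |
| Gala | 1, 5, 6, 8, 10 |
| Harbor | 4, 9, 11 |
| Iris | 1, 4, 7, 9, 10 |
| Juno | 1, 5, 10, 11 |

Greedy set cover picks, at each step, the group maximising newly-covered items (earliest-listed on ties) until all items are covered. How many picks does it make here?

Greedy: pick Atlas (covers 5 new) → pick Gala (covers 3 new) → pick Harbor (covers 2 new) → pick Comet (covers 1 new). Total picks: 4.

4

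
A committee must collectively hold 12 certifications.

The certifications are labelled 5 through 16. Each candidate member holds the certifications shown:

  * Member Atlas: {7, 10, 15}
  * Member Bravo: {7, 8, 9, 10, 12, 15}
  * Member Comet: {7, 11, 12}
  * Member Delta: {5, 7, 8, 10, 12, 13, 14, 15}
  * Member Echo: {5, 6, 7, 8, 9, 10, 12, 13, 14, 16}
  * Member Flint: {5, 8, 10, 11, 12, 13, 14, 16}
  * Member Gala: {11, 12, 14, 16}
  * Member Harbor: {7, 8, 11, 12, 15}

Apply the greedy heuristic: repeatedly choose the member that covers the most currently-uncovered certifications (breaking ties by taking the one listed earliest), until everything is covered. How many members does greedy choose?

Greedy: pick Echo (covers 10 new) → pick Harbor (covers 2 new). Total picks: 2.

2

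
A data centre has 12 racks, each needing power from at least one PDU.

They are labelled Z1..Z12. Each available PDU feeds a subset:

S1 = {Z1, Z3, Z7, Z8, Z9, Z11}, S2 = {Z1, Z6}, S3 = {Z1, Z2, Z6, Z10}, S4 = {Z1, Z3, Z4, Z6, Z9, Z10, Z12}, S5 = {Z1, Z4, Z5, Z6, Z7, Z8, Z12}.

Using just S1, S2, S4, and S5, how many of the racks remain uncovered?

1

Union of S1, S2, S4, S5 = {Z1, Z3, Z4, Z5, Z6, Z7, Z8, Z9, Z10, Z11, Z12}.
Not covered: Z2 — 1 rack.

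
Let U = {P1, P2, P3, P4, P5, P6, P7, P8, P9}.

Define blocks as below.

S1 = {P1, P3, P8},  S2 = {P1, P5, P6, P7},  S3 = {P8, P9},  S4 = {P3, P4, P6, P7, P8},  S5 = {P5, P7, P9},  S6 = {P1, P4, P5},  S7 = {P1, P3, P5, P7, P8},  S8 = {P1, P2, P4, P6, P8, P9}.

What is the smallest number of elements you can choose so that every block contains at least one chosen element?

2

Take H = {P5, P8}. Each listed block contains at least one of these, so H is a hitting set of size 2.
The blocks S1, S5 are pairwise disjoint, so any hitting set needs a separate element for each — at least 2. Hence 2 is optimal.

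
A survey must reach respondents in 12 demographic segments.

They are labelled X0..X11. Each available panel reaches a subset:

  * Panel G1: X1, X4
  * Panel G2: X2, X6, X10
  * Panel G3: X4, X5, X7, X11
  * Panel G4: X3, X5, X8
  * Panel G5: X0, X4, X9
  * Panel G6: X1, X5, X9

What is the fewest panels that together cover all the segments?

Take {G1, G2, G3, G4, G5}. Their union is {X0, X1, X2, X3, X4, X5, X6, X7, X8, X9, X10, X11}, which is all 12 segments.
No 4 of the 6 panels cover everything (all 15 combinations miss at least one segment), so 5 is optimal.

5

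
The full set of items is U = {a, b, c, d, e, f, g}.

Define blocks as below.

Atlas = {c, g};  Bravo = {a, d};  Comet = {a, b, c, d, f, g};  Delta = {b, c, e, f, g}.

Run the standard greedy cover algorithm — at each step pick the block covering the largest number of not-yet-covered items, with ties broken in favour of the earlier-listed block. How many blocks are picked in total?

2

Greedy: pick Comet (covers 6 new) → pick Delta (covers 1 new). Total picks: 2.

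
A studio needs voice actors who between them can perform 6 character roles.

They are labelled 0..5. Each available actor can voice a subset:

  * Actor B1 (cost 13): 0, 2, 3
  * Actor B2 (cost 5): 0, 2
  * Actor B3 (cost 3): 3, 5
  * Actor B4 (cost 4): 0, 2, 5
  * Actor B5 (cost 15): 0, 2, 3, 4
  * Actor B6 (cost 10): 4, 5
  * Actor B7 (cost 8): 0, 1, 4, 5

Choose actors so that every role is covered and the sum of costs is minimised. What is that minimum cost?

B3, B4, B7 together cover every role (B3 ∪ B4 ∪ B7 = {0, 1, 2, 3, 4, 5}); total cost 3 + 4 + 8 = 15.
No covering selection has total cost below 15.

15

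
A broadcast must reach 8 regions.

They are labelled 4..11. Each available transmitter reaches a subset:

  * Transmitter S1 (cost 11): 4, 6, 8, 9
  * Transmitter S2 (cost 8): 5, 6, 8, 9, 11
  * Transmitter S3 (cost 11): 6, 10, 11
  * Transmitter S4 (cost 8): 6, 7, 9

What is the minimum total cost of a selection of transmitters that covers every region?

38

S1, S2, S3, S4 together cover every region (S1 ∪ S2 ∪ S3 ∪ S4 = {4, 5, 6, 7, 8, 9, 10, 11}); total cost 11 + 8 + 11 + 8 = 38.
No covering selection has total cost below 38.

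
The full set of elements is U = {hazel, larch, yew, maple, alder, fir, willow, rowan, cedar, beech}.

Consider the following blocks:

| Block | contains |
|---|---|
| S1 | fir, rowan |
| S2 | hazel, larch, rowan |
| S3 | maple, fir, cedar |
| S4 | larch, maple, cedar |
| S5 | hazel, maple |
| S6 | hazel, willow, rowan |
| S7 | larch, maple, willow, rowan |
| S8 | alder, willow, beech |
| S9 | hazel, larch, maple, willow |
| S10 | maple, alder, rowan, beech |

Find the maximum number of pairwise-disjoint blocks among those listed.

3

S1, S5, S8 are pairwise disjoint (S1={fir,rowan}; S5={hazel,maple}; S8={alder,willow,beech}).
Every remaining block overlaps one of these, and no 4 of the listed blocks are pairwise disjoint, so 3 is the maximum.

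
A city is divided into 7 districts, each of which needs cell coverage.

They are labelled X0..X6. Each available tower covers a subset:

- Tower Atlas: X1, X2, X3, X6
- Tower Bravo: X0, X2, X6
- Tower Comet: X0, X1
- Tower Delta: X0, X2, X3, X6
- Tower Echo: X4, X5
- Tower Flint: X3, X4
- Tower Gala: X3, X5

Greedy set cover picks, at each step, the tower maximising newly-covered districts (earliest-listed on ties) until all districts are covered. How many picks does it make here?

3

Greedy: pick Atlas (covers 4 new) → pick Echo (covers 2 new) → pick Bravo (covers 1 new). Total picks: 3.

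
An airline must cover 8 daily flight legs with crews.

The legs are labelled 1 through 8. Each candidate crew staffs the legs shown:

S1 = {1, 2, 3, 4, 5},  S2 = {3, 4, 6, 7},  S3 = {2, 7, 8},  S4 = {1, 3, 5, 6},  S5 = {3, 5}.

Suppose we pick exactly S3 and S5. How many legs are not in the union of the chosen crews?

3

Union of S3, S5 = {2, 3, 5, 7, 8}.
Not covered: 1, 4, 6 — 3 legs.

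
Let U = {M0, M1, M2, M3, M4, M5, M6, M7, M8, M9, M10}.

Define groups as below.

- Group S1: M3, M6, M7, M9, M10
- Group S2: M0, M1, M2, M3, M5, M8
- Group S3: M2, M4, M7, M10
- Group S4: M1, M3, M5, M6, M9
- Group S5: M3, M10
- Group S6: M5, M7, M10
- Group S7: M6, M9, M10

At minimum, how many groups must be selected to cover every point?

3

S2, S3, and S7 cover everything between them: the union {M0, M1, M2, M3, M4, M5, M6, M7, M8, M9, M10} is all of U.
Only S2 contains M0, so S2 is forced; the remaining 5 points need at least 2 more groups (each remaining group adds at most 4) — so at least 3 groups are needed, and 3 is optimal.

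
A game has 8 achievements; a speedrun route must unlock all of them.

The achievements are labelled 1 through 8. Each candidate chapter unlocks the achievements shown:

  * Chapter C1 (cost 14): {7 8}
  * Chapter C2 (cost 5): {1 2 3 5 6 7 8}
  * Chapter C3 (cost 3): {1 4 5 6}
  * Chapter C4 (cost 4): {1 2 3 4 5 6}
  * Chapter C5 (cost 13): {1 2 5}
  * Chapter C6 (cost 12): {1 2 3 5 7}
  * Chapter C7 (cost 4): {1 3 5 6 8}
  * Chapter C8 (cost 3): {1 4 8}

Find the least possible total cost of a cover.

8

C2, C8 together cover every achievement (C2 ∪ C8 = {1, 2, 3, 4, 5, 6, 7, 8}); total cost 5 + 3 = 8.
The greedy pick C4, C2 costs 9; no covering selection beats 8.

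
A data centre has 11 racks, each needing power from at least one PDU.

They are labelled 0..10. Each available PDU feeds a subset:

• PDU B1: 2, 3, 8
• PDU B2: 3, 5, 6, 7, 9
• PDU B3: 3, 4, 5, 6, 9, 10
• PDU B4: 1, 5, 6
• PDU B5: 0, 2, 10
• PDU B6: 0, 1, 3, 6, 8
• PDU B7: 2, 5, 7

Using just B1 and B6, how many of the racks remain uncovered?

Union of B1, B6 = {0, 1, 2, 3, 6, 8}.
Not covered: 4, 5, 7, 9, 10 — 5 racks.

5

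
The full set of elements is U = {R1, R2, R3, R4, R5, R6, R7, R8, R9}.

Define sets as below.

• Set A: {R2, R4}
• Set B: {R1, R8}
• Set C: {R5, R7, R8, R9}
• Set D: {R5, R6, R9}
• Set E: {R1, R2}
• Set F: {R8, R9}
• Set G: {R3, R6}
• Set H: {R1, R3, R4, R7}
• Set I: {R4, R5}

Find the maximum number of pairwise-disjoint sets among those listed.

E, F, G, I are pairwise disjoint (E={R1,R2}; F={R8,R9}; G={R3,R6}; I={R4,R5}).
Every remaining set overlaps one of these, and no 5 of the listed sets are pairwise disjoint, so 4 is the maximum.

4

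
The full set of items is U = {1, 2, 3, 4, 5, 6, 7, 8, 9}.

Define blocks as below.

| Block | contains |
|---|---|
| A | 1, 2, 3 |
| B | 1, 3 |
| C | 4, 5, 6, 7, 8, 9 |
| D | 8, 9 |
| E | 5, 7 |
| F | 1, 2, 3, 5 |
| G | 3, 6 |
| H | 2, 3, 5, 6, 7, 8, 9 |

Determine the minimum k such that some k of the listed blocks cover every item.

A and C cover everything between them: the union {1, 2, 3, 4, 5, 6, 7, 8, 9} is all of U.
No single block has all 9 items (the largest, H, has 7), so 2 is optimal.

2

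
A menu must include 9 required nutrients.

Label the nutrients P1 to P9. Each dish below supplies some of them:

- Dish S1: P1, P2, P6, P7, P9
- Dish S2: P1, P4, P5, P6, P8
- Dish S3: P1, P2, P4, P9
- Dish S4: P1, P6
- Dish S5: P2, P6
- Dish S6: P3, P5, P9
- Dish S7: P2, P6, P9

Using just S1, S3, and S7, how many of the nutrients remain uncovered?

3

Union of S1, S3, S7 = {P1, P2, P4, P6, P7, P9}.
Not covered: P3, P5, P8 — 3 nutrients.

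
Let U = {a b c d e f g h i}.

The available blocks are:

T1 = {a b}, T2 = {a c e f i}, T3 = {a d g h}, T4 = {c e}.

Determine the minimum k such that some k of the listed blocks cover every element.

3

T1 and T2 and T3 together: T1 ∪ T2 ∪ T3 = {a, b, c, d, e, f, g, h, i} — every element is covered.
Only T1 contains b, so T1 is forced; the remaining 7 elements need at least 2 more blocks (each remaining block adds at most 4) — so at least 3 blocks are needed, and 3 is optimal.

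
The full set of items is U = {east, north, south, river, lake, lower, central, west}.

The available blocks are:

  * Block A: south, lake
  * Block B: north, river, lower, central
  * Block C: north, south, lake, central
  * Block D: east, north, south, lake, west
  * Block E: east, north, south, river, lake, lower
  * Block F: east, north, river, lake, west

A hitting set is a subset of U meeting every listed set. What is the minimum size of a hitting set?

2

The 2 items {north, south} hit every block.
The blocks A, B are pairwise disjoint, so any hitting set needs a separate item for each — at least 2. Hence 2 is optimal.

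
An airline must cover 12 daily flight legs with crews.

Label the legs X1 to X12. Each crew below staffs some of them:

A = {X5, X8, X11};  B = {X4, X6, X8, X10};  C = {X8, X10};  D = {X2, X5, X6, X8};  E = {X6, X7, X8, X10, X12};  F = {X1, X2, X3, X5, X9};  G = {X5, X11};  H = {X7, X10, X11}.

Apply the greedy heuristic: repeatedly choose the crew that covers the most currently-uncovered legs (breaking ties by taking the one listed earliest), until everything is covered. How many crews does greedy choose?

Greedy: pick E (covers 5 new) → pick F (covers 5 new) → pick A (covers 1 new) → pick B (covers 1 new). Total picks: 4.

4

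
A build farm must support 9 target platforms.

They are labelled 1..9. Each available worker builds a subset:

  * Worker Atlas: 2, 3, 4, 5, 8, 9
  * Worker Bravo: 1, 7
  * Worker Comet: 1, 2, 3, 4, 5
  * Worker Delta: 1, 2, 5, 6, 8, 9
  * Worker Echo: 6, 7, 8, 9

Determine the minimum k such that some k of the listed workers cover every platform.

Take {Comet, Echo}. Their union is {1, 2, 3, 4, 5, 6, 7, 8, 9}, which is all 9 platforms.
No single worker has all 9 platforms (the largest, Atlas, has 6), so 2 is optimal.

2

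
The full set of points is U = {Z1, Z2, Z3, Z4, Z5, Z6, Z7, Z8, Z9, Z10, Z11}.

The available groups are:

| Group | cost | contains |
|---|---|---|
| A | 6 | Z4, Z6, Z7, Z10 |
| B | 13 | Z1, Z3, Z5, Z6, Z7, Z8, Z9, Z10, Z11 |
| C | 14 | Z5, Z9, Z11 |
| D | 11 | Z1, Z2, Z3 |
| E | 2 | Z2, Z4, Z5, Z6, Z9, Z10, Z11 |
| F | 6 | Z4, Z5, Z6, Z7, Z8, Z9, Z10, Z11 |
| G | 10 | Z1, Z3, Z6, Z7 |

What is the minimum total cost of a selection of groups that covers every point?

B, E together cover every point (B ∪ E = {Z1, Z2, Z3, Z4, Z5, Z6, Z7, Z8, Z9, Z10, Z11}); total cost 13 + 2 = 15.
The greedy pick E, F, G costs 18; no covering selection beats 15.

15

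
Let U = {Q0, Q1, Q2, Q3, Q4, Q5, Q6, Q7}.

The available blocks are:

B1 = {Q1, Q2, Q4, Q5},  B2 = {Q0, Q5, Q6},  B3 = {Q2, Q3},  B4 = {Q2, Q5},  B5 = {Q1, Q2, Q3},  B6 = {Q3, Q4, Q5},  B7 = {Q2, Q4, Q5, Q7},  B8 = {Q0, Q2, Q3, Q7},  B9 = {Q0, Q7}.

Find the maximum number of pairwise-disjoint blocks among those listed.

2

B2, B5 are pairwise disjoint (B2={Q0,Q5,Q6}; B5={Q1,Q2,Q3}).
Every remaining block overlaps one of these, and no 3 of the listed blocks are pairwise disjoint, so 2 is the maximum.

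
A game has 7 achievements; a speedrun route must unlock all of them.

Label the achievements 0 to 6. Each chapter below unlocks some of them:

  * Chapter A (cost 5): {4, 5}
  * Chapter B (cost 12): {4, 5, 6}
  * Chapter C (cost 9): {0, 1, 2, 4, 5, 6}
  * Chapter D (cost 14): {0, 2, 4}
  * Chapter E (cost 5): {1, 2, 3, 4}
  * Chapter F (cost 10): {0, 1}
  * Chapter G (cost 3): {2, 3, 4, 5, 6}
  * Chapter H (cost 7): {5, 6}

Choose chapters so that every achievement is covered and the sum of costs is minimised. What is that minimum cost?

12

C, G together cover every achievement (C ∪ G = {0, 1, 2, 3, 4, 5, 6}); total cost 9 + 3 = 12.
No covering selection has total cost below 12.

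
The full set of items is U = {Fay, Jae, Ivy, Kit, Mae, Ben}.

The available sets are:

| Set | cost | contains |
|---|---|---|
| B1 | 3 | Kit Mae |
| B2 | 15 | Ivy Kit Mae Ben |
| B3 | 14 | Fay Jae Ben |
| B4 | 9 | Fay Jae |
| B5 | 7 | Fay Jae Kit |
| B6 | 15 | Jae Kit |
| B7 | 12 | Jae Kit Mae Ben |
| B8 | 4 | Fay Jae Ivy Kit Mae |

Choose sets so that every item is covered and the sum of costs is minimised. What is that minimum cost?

16

B7, B8 together cover every item (B7 ∪ B8 = {Fay, Jae, Ivy, Kit, Mae, Ben}); total cost 12 + 4 = 16.
No covering selection has total cost below 16.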